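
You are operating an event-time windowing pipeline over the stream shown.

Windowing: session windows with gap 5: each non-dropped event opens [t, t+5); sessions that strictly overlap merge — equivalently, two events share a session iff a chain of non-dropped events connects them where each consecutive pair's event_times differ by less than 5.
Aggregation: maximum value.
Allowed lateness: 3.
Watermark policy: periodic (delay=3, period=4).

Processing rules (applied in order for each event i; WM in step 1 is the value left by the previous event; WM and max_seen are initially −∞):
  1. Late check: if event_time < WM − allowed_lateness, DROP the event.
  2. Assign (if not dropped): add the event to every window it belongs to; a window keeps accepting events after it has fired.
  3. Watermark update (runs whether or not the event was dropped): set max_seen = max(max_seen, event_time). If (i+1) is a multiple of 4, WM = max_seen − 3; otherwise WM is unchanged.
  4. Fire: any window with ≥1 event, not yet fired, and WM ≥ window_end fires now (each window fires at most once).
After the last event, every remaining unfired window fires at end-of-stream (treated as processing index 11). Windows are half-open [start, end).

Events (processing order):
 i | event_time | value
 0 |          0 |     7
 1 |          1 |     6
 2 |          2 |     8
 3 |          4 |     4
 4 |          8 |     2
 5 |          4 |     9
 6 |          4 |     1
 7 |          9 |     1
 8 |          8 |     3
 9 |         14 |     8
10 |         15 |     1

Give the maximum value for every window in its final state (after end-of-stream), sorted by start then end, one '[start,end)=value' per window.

i=0 t=0 v=7: → [0,5); WM=−∞
i=1 t=1 v=6: → [0,6); WM=−∞
i=2 t=2 v=8: → [0,7); WM=−∞
i=3 t=4 v=4: → [0,9); WM=1
i=4 t=8 v=2: → [0,13); WM=1
i=5 t=4 v=9: → [0,13); WM=1
i=6 t=4 v=1: → [0,13); WM=1
i=7 t=9 v=1: → [0,14); WM=6
i=8 t=8 v=3: → [0,14); WM=6
i=9 t=14 v=8: → [14,19); WM=6
i=10 t=15 v=1: → [14,20); WM=6

[0,14)=9 [14,20)=8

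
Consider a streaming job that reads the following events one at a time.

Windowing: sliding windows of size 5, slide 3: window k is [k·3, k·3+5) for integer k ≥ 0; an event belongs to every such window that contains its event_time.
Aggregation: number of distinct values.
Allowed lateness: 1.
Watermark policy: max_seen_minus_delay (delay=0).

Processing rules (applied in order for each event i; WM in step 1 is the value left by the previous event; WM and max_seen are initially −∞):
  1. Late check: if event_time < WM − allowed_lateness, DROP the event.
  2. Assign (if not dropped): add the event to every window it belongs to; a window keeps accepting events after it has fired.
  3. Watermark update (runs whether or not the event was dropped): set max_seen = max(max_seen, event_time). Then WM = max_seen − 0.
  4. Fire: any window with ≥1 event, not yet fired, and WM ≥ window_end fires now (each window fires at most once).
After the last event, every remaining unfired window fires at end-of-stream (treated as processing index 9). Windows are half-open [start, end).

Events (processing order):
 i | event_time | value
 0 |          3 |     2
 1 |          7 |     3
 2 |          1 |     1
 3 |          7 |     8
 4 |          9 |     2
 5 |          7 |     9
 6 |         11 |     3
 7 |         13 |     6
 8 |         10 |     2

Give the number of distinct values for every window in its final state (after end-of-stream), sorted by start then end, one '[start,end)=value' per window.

[0,5)=1 [3,8)=3 [6,11)=3 [9,14)=3 [12,17)=1

i=0 t=3 v=2: → [3,8),[0,5); WM=3
i=1 t=7 v=3: → [6,11),[3,8); WM=7; [0,5) fires=1
i=2 t=1 v=1: DROP (t<7-1); WM=7
i=3 t=7 v=8: → [6,11),[3,8); WM=7
i=4 t=9 v=2: → [9,14),[6,11); WM=9; [3,8) fires=3
i=5 t=7 v=9: DROP (t<9-1); WM=9
i=6 t=11 v=3: → [9,14); WM=11; [6,11) fires=3
i=7 t=13 v=6: → [12,17),[9,14); WM=13
i=8 t=10 v=2: DROP (t<13-1); WM=13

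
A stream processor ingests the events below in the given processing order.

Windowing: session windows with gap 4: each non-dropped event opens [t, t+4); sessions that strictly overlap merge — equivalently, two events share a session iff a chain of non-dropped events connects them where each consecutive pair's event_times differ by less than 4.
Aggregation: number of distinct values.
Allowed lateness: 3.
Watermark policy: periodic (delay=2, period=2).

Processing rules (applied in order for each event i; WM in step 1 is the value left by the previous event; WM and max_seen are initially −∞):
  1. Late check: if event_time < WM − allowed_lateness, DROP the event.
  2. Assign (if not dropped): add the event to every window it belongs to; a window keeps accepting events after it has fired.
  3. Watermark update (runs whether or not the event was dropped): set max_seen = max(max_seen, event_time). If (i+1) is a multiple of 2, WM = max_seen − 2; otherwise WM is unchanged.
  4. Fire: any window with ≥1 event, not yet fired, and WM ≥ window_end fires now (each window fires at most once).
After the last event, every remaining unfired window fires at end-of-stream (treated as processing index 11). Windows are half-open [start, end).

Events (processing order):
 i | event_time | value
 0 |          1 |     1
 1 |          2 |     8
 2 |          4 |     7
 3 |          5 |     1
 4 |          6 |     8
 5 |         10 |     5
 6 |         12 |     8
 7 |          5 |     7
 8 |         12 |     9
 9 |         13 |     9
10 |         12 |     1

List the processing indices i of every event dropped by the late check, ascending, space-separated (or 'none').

i=0 t=1 v=1: → [1,5); WM=−∞
i=1 t=2 v=8: → [1,6); WM=0
i=2 t=4 v=7: → [1,8); WM=0
i=3 t=5 v=1: → [1,9); WM=3
i=4 t=6 v=8: → [1,10); WM=3
i=5 t=10 v=5: → [10,14); WM=8
i=6 t=12 v=8: → [10,16); WM=8
i=7 t=5 v=7: → [1,10); WM=10
i=8 t=12 v=9: → [10,16); WM=10
i=9 t=13 v=9: → [10,17); WM=11
i=10 t=12 v=1: → [10,17); WM=11

none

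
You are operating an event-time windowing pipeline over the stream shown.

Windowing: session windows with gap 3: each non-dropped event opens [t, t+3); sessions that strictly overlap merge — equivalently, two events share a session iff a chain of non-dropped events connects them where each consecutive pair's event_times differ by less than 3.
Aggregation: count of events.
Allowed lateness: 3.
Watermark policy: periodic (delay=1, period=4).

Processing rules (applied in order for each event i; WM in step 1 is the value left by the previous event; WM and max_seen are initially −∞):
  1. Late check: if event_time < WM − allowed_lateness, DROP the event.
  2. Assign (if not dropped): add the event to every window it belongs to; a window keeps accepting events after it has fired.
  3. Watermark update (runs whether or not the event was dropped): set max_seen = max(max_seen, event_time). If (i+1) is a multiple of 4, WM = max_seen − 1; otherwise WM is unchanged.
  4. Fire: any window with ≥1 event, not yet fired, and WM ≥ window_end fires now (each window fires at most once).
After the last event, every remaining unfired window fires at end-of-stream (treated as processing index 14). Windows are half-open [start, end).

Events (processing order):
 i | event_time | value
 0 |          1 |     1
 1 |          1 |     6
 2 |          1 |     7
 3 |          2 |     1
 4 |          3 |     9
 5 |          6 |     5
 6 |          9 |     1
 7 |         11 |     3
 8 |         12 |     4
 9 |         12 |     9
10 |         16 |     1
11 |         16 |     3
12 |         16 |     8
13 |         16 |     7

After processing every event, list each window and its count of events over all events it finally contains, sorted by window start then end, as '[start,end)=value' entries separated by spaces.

i=0 t=1 v=1: → [1,4); WM=−∞
i=1 t=1 v=6: → [1,4); WM=−∞
i=2 t=1 v=7: → [1,4); WM=−∞
i=3 t=2 v=1: → [1,5); WM=1
i=4 t=3 v=9: → [1,6); WM=1
i=5 t=6 v=5: → [6,9); WM=1
i=6 t=9 v=1: → [9,12); WM=1
i=7 t=11 v=3: → [9,14); WM=10
i=8 t=12 v=4: → [9,15); WM=10
i=9 t=12 v=9: → [9,15); WM=10
i=10 t=16 v=1: → [16,19); WM=10
i=11 t=16 v=3: → [16,19); WM=15
i=12 t=16 v=8: → [16,19); WM=15
i=13 t=16 v=7: → [16,19); WM=15

[1,6)=5 [6,9)=1 [9,15)=4 [16,19)=4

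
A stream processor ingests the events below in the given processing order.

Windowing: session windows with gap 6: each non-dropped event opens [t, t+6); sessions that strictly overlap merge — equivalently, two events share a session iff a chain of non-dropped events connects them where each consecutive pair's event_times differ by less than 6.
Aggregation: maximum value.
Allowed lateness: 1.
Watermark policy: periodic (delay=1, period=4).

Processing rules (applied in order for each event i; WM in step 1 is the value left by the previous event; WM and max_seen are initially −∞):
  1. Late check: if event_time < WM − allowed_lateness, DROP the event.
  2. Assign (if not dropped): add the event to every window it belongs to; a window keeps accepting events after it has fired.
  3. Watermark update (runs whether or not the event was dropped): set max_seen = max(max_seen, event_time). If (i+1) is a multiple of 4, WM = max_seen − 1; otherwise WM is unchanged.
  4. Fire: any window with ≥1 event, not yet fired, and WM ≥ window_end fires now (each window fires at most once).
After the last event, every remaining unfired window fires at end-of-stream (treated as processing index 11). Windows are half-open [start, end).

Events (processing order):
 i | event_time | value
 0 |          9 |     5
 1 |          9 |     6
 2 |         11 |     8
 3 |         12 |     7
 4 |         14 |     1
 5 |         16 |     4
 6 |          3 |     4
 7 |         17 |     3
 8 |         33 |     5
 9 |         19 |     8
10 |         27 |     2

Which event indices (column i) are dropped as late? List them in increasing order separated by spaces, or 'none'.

6

i=0 t=9 v=5: → [9,15); WM=−∞
i=1 t=9 v=6: → [9,15); WM=−∞
i=2 t=11 v=8: → [9,17); WM=−∞
i=3 t=12 v=7: → [9,18); WM=11
i=4 t=14 v=1: → [9,20); WM=11
i=5 t=16 v=4: → [9,22); WM=11
i=6 t=3 v=4: DROP (t<11-1); WM=11
i=7 t=17 v=3: → [9,23); WM=16
i=8 t=33 v=5: → [33,39); WM=16
i=9 t=19 v=8: → [9,25); WM=16
i=10 t=27 v=2: → [27,33); WM=16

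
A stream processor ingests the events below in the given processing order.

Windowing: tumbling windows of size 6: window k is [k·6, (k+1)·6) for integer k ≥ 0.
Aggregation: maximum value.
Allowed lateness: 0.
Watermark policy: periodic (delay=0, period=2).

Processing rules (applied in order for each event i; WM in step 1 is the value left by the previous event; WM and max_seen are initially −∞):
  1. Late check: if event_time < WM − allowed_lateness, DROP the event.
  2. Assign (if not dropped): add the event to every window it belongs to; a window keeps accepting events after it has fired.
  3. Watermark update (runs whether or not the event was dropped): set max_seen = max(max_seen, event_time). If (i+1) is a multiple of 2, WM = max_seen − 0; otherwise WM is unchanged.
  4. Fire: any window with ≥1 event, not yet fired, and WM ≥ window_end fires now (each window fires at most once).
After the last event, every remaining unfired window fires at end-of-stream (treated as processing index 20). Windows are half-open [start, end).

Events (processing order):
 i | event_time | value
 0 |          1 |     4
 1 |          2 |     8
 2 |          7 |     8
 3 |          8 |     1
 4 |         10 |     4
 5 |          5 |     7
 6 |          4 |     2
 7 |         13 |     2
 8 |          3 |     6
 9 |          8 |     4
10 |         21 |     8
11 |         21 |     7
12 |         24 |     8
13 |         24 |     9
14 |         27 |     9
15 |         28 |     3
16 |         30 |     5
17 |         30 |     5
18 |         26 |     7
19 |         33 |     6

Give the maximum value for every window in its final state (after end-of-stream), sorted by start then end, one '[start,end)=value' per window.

[0,6)=8 [6,12)=8 [12,18)=2 [18,24)=8 [24,30)=9 [30,36)=6

i=0 t=1 v=4: → [0,6); WM=−∞
i=1 t=2 v=8: → [0,6); WM=2
i=2 t=7 v=8: → [6,12); WM=2
i=3 t=8 v=1: → [6,12); WM=8; [0,6) fires=8
i=4 t=10 v=4: → [6,12); WM=8
i=5 t=5 v=7: DROP (t<8-0); WM=10
i=6 t=4 v=2: DROP (t<10-0); WM=10
i=7 t=13 v=2: → [12,18); WM=13; [6,12) fires=8
i=8 t=3 v=6: DROP (t<13-0); WM=13
i=9 t=8 v=4: DROP (t<13-0); WM=13
i=10 t=21 v=8: → [18,24); WM=13
i=11 t=21 v=7: → [18,24); WM=21; [12,18) fires=2
i=12 t=24 v=8: → [24,30); WM=21
i=13 t=24 v=9: → [24,30); WM=24; [18,24) fires=8
i=14 t=27 v=9: → [24,30); WM=24
i=15 t=28 v=3: → [24,30); WM=28
i=16 t=30 v=5: → [30,36); WM=28
i=17 t=30 v=5: → [30,36); WM=30; [24,30) fires=9
i=18 t=26 v=7: DROP (t<30-0); WM=30
i=19 t=33 v=6: → [30,36); WM=33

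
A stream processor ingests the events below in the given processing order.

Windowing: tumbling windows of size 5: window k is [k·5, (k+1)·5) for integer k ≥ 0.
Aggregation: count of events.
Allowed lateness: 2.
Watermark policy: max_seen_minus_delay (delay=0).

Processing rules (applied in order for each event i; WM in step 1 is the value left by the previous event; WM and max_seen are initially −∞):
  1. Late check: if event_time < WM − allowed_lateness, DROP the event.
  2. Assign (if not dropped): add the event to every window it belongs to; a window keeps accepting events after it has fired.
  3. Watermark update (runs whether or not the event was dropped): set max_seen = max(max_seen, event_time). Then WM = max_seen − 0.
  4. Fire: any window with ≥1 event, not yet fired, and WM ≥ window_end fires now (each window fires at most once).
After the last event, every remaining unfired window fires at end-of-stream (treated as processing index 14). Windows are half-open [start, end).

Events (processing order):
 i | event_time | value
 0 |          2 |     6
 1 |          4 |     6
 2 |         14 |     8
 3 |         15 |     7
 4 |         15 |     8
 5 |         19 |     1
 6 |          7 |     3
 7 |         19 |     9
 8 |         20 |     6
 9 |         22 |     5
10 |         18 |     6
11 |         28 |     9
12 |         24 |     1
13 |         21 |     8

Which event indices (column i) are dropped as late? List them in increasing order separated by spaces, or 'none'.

6 10 12 13

i=0 t=2 v=6: → [0,5); WM=2
i=1 t=4 v=6: → [0,5); WM=4
i=2 t=14 v=8: → [10,15); WM=14; [0,5) fires=2
i=3 t=15 v=7: → [15,20); WM=15; [10,15) fires=1
i=4 t=15 v=8: → [15,20); WM=15
i=5 t=19 v=1: → [15,20); WM=19
i=6 t=7 v=3: DROP (t<19-2); WM=19
i=7 t=19 v=9: → [15,20); WM=19
i=8 t=20 v=6: → [20,25); WM=20; [15,20) fires=4
i=9 t=22 v=5: → [20,25); WM=22
i=10 t=18 v=6: DROP (t<22-2); WM=22
i=11 t=28 v=9: → [25,30); WM=28; [20,25) fires=2
i=12 t=24 v=1: DROP (t<28-2); WM=28
i=13 t=21 v=8: DROP (t<28-2); WM=28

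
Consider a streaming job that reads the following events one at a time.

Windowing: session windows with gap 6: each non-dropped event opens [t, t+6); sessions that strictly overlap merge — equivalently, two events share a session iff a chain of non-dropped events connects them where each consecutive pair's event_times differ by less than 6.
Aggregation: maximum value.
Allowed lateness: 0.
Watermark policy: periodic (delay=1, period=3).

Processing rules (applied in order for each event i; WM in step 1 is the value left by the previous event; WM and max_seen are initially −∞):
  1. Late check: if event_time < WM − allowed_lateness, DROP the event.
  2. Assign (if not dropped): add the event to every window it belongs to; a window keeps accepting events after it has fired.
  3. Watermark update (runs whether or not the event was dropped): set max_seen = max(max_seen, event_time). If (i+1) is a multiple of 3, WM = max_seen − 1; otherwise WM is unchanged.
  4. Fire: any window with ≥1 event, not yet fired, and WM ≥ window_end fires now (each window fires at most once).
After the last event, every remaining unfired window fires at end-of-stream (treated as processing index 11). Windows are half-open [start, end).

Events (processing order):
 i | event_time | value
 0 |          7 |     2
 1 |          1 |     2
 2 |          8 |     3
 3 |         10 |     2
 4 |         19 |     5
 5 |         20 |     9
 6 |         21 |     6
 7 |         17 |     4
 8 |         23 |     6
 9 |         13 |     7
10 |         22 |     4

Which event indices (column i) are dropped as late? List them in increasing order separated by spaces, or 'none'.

7 9

i=0 t=7 v=2: → [7,13); WM=−∞
i=1 t=1 v=2: → [1,7); WM=−∞
i=2 t=8 v=3: → [7,14); WM=7
i=3 t=10 v=2: → [7,16); WM=7
i=4 t=19 v=5: → [19,25); WM=7
i=5 t=20 v=9: → [19,26); WM=19
i=6 t=21 v=6: → [19,27); WM=19
i=7 t=17 v=4: DROP (t<19-0); WM=19
i=8 t=23 v=6: → [19,29); WM=22
i=9 t=13 v=7: DROP (t<22-0); WM=22
i=10 t=22 v=4: → [19,29); WM=22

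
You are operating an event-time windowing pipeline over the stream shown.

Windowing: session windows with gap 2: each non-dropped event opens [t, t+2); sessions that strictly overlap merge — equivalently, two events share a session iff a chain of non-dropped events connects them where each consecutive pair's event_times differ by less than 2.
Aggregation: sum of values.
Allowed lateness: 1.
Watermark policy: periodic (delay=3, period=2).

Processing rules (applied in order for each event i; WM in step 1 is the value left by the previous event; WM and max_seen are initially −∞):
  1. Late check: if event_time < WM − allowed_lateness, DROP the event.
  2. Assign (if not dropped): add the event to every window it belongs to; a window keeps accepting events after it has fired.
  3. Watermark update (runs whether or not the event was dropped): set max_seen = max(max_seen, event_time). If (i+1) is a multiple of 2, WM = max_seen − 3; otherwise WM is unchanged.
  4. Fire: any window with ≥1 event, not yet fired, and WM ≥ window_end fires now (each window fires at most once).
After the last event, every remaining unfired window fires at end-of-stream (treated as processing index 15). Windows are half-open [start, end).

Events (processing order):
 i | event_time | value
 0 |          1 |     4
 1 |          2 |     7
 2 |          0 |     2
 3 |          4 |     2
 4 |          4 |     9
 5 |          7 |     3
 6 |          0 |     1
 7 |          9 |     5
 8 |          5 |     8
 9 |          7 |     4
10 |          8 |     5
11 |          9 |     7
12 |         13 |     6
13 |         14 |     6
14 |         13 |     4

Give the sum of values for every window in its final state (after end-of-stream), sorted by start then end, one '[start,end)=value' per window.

i=0 t=1 v=4: → [1,3); WM=−∞
i=1 t=2 v=7: → [1,4); WM=-1
i=2 t=0 v=2: → [0,4); WM=-1
i=3 t=4 v=2: → [4,6); WM=1
i=4 t=4 v=9: → [4,6); WM=1
i=5 t=7 v=3: → [7,9); WM=4
i=6 t=0 v=1: DROP (t<4-1); WM=4
i=7 t=9 v=5: → [9,11); WM=6
i=8 t=5 v=8: → [4,7); WM=6
i=9 t=7 v=4: → [7,9); WM=6
i=10 t=8 v=5: → [7,11); WM=6
i=11 t=9 v=7: → [7,11); WM=6
i=12 t=13 v=6: → [13,15); WM=6
i=13 t=14 v=6: → [13,16); WM=11
i=14 t=13 v=4: → [13,16); WM=11

[0,4)=13 [4,7)=19 [7,11)=24 [13,16)=16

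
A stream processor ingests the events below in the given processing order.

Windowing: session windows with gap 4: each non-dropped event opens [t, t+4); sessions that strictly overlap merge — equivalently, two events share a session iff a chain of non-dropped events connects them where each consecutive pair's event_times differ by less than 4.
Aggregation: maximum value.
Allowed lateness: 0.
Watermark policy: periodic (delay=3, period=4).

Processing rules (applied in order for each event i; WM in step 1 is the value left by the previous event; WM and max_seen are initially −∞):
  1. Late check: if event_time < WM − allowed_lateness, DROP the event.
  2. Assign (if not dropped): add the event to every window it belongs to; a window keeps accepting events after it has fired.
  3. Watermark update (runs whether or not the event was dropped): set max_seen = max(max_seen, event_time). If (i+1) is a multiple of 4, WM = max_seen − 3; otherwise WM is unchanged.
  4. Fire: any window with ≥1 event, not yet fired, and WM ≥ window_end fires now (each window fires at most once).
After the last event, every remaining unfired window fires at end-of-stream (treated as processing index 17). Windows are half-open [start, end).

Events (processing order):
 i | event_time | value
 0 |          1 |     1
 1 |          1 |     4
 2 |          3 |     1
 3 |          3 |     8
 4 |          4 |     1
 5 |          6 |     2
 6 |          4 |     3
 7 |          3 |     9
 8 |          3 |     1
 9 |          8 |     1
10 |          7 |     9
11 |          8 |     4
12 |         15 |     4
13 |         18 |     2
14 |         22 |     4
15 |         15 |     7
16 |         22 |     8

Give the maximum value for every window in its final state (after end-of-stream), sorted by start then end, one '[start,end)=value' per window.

[1,12)=9 [15,22)=7 [22,26)=8

i=0 t=1 v=1: → [1,5); WM=−∞
i=1 t=1 v=4: → [1,5); WM=−∞
i=2 t=3 v=1: → [1,7); WM=−∞
i=3 t=3 v=8: → [1,7); WM=0
i=4 t=4 v=1: → [1,8); WM=0
i=5 t=6 v=2: → [1,10); WM=0
i=6 t=4 v=3: → [1,10); WM=0
i=7 t=3 v=9: → [1,10); WM=3
i=8 t=3 v=1: → [1,10); WM=3
i=9 t=8 v=1: → [1,12); WM=3
i=10 t=7 v=9: → [1,12); WM=3
i=11 t=8 v=4: → [1,12); WM=5
i=12 t=15 v=4: → [15,19); WM=5
i=13 t=18 v=2: → [15,22); WM=5
i=14 t=22 v=4: → [22,26); WM=5
i=15 t=15 v=7: → [15,22); WM=19
i=16 t=22 v=8: → [22,26); WM=19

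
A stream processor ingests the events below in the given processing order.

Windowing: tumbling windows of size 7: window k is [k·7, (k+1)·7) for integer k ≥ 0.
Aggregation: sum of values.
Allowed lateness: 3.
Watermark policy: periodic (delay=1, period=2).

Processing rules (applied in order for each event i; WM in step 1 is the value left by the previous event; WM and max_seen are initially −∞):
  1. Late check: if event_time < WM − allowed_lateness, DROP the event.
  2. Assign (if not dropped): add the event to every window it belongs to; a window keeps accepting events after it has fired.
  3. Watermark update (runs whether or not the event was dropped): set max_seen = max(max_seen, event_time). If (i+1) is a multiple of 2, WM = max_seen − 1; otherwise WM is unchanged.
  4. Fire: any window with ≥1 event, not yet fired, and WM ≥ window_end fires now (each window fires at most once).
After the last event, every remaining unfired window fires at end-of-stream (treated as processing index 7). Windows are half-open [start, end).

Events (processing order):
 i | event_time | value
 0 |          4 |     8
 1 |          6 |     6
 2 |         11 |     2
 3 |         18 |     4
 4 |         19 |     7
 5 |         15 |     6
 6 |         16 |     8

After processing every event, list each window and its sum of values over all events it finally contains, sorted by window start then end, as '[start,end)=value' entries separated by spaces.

[0,7)=14 [7,14)=2 [14,21)=25

i=0 t=4 v=8: → [0,7); WM=−∞
i=1 t=6 v=6: → [0,7); WM=5
i=2 t=11 v=2: → [7,14); WM=5
i=3 t=18 v=4: → [14,21); WM=17; [0,7) fires=14 [7,14) fires=2
i=4 t=19 v=7: → [14,21); WM=17
i=5 t=15 v=6: → [14,21); WM=18
i=6 t=16 v=8: → [14,21); WM=18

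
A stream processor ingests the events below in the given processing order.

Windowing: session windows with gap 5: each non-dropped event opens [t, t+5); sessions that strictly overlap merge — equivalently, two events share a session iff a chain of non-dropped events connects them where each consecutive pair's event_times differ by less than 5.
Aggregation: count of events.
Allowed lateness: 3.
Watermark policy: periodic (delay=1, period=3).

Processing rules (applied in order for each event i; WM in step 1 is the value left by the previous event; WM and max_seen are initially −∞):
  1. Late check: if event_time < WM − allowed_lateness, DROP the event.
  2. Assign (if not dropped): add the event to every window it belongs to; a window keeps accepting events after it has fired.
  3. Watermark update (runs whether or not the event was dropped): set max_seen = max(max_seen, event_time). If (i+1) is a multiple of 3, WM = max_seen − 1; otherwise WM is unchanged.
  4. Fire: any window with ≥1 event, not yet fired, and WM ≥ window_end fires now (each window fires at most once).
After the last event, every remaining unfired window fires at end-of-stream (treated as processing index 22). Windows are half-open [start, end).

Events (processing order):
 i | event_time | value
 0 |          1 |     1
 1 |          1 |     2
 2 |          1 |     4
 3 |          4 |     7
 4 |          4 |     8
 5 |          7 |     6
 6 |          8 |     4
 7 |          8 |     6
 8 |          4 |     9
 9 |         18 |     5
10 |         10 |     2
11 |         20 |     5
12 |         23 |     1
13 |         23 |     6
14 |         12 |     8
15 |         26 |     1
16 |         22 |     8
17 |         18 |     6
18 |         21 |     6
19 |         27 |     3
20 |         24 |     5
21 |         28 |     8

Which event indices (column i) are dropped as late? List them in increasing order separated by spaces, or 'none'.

i=0 t=1 v=1: → [1,6); WM=−∞
i=1 t=1 v=2: → [1,6); WM=−∞
i=2 t=1 v=4: → [1,6); WM=0
i=3 t=4 v=7: → [1,9); WM=0
i=4 t=4 v=8: → [1,9); WM=0
i=5 t=7 v=6: → [1,12); WM=6
i=6 t=8 v=4: → [1,13); WM=6
i=7 t=8 v=6: → [1,13); WM=6
i=8 t=4 v=9: → [1,13); WM=7
i=9 t=18 v=5: → [18,23); WM=7
i=10 t=10 v=2: → [1,15); WM=7
i=11 t=20 v=5: → [18,25); WM=19
i=12 t=23 v=1: → [18,28); WM=19
i=13 t=23 v=6: → [18,28); WM=19
i=14 t=12 v=8: DROP (t<19-3); WM=22
i=15 t=26 v=1: → [18,31); WM=22
i=16 t=22 v=8: → [18,31); WM=22
i=17 t=18 v=6: DROP (t<22-3); WM=25
i=18 t=21 v=6: DROP (t<25-3); WM=25
i=19 t=27 v=3: → [18,32); WM=25
i=20 t=24 v=5: → [18,32); WM=26
i=21 t=28 v=8: → [18,33); WM=26

14 17 18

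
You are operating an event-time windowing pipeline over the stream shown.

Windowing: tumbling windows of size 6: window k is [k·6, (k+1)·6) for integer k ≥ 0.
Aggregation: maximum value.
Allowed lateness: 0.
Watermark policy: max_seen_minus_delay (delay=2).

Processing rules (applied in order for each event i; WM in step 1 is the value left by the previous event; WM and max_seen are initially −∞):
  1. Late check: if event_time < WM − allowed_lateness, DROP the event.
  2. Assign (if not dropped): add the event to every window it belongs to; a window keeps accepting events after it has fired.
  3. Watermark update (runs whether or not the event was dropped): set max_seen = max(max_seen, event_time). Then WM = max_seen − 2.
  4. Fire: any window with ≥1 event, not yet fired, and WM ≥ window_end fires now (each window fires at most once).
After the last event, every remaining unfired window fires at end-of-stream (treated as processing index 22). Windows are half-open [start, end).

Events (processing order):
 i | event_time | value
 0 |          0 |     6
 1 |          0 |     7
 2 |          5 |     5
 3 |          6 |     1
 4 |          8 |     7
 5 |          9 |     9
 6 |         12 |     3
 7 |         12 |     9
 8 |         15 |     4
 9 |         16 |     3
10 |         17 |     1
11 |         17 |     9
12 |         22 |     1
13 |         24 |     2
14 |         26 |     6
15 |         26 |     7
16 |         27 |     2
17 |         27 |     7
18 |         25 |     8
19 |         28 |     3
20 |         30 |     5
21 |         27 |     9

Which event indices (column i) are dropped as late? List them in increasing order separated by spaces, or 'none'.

21

i=0 t=0 v=6: → [0,6); WM=-2
i=1 t=0 v=7: → [0,6); WM=-2
i=2 t=5 v=5: → [0,6); WM=3
i=3 t=6 v=1: → [6,12); WM=4
i=4 t=8 v=7: → [6,12); WM=6; [0,6) fires=7
i=5 t=9 v=9: → [6,12); WM=7
i=6 t=12 v=3: → [12,18); WM=10
i=7 t=12 v=9: → [12,18); WM=10
i=8 t=15 v=4: → [12,18); WM=13; [6,12) fires=9
i=9 t=16 v=3: → [12,18); WM=14
i=10 t=17 v=1: → [12,18); WM=15
i=11 t=17 v=9: → [12,18); WM=15
i=12 t=22 v=1: → [18,24); WM=20; [12,18) fires=9
i=13 t=24 v=2: → [24,30); WM=22
i=14 t=26 v=6: → [24,30); WM=24; [18,24) fires=1
i=15 t=26 v=7: → [24,30); WM=24
i=16 t=27 v=2: → [24,30); WM=25
i=17 t=27 v=7: → [24,30); WM=25
i=18 t=25 v=8: → [24,30); WM=25
i=19 t=28 v=3: → [24,30); WM=26
i=20 t=30 v=5: → [30,36); WM=28
i=21 t=27 v=9: DROP (t<28-0); WM=28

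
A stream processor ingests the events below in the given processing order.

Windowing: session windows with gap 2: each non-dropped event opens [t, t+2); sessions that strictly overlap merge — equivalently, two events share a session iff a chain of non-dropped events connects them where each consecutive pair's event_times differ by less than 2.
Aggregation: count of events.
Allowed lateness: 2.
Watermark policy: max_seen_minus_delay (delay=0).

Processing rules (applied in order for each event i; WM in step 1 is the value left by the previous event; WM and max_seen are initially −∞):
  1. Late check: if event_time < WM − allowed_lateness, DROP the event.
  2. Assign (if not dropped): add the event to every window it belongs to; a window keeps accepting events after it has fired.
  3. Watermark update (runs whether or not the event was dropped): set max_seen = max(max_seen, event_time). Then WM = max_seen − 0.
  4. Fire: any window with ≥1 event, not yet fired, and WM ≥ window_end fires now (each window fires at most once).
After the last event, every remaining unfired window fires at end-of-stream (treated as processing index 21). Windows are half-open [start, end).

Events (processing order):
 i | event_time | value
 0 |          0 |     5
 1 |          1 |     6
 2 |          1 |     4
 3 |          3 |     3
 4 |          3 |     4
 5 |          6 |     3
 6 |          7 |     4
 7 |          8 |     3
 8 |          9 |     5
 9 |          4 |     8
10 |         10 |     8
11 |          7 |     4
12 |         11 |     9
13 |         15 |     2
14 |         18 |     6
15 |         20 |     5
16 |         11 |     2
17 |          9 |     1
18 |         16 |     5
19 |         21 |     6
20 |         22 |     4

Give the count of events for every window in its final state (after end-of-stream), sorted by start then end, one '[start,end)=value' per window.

[0,3)=3 [3,5)=2 [6,13)=6 [15,17)=1 [18,20)=1 [20,24)=3

i=0 t=0 v=5: → [0,2); WM=0
i=1 t=1 v=6: → [0,3); WM=1
i=2 t=1 v=4: → [0,3); WM=1
i=3 t=3 v=3: → [3,5); WM=3
i=4 t=3 v=4: → [3,5); WM=3
i=5 t=6 v=3: → [6,8); WM=6
i=6 t=7 v=4: → [6,9); WM=7
i=7 t=8 v=3: → [6,10); WM=8
i=8 t=9 v=5: → [6,11); WM=9
i=9 t=4 v=8: DROP (t<9-2); WM=9
i=10 t=10 v=8: → [6,12); WM=10
i=11 t=7 v=4: DROP (t<10-2); WM=10
i=12 t=11 v=9: → [6,13); WM=11
i=13 t=15 v=2: → [15,17); WM=15
i=14 t=18 v=6: → [18,20); WM=18
i=15 t=20 v=5: → [20,22); WM=20
i=16 t=11 v=2: DROP (t<20-2); WM=20
i=17 t=9 v=1: DROP (t<20-2); WM=20
i=18 t=16 v=5: DROP (t<20-2); WM=20
i=19 t=21 v=6: → [20,23); WM=21
i=20 t=22 v=4: → [20,24); WM=22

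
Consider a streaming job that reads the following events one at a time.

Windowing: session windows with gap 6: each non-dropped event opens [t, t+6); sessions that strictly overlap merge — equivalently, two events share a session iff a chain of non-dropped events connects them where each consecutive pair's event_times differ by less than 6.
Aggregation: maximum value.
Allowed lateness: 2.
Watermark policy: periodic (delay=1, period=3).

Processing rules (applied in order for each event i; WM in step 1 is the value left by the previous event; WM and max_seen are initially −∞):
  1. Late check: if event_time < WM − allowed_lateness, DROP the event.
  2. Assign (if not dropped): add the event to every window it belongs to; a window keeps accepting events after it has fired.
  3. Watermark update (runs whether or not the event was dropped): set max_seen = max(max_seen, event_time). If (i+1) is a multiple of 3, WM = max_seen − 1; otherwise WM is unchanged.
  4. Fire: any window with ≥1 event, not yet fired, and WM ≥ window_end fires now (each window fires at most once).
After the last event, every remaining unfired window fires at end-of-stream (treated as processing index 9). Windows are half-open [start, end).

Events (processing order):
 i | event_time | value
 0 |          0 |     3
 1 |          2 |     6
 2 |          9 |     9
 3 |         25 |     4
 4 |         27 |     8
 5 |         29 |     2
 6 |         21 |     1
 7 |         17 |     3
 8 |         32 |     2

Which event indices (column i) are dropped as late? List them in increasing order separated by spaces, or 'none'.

6 7

i=0 t=0 v=3: → [0,6); WM=−∞
i=1 t=2 v=6: → [0,8); WM=−∞
i=2 t=9 v=9: → [9,15); WM=8
i=3 t=25 v=4: → [25,31); WM=8
i=4 t=27 v=8: → [25,33); WM=8
i=5 t=29 v=2: → [25,35); WM=28
i=6 t=21 v=1: DROP (t<28-2); WM=28
i=7 t=17 v=3: DROP (t<28-2); WM=28
i=8 t=32 v=2: → [25,38); WM=31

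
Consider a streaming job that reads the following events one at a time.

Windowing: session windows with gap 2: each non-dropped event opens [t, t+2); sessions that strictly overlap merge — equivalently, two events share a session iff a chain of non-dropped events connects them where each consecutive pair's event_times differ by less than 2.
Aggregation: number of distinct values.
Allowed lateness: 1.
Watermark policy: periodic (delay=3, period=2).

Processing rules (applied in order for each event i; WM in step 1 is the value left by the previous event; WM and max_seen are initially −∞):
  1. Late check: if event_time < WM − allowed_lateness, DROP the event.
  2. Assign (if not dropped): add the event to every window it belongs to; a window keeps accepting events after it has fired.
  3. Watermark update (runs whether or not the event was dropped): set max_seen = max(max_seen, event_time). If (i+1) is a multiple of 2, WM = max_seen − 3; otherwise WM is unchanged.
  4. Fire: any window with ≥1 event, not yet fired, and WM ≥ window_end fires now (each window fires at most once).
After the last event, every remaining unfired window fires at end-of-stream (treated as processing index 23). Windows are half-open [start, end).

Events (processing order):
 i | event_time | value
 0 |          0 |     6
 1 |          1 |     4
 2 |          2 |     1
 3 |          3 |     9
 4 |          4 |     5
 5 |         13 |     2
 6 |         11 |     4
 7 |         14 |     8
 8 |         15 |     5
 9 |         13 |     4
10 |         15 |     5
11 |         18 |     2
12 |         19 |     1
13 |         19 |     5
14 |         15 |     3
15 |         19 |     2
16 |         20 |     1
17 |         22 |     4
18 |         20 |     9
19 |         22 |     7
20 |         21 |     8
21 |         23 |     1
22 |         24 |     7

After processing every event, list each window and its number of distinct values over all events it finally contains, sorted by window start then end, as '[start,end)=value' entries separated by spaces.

i=0 t=0 v=6: → [0,2); WM=−∞
i=1 t=1 v=4: → [0,3); WM=-2
i=2 t=2 v=1: → [0,4); WM=-2
i=3 t=3 v=9: → [0,5); WM=0
i=4 t=4 v=5: → [0,6); WM=0
i=5 t=13 v=2: → [13,15); WM=10
i=6 t=11 v=4: → [11,13); WM=10
i=7 t=14 v=8: → [13,16); WM=11
i=8 t=15 v=5: → [13,17); WM=11
i=9 t=13 v=4: → [13,17); WM=12
i=10 t=15 v=5: → [13,17); WM=12
i=11 t=18 v=2: → [18,20); WM=15
i=12 t=19 v=1: → [18,21); WM=15
i=13 t=19 v=5: → [18,21); WM=16
i=14 t=15 v=3: → [13,17); WM=16
i=15 t=19 v=2: → [18,21); WM=16
i=16 t=20 v=1: → [18,22); WM=16
i=17 t=22 v=4: → [22,24); WM=19
i=18 t=20 v=9: → [18,22); WM=19
i=19 t=22 v=7: → [22,24); WM=19
i=20 t=21 v=8: → [18,24); WM=19
i=21 t=23 v=1: → [18,25); WM=20
i=22 t=24 v=7: → [18,26); WM=20

[0,6)=5 [11,13)=1 [13,17)=5 [18,26)=7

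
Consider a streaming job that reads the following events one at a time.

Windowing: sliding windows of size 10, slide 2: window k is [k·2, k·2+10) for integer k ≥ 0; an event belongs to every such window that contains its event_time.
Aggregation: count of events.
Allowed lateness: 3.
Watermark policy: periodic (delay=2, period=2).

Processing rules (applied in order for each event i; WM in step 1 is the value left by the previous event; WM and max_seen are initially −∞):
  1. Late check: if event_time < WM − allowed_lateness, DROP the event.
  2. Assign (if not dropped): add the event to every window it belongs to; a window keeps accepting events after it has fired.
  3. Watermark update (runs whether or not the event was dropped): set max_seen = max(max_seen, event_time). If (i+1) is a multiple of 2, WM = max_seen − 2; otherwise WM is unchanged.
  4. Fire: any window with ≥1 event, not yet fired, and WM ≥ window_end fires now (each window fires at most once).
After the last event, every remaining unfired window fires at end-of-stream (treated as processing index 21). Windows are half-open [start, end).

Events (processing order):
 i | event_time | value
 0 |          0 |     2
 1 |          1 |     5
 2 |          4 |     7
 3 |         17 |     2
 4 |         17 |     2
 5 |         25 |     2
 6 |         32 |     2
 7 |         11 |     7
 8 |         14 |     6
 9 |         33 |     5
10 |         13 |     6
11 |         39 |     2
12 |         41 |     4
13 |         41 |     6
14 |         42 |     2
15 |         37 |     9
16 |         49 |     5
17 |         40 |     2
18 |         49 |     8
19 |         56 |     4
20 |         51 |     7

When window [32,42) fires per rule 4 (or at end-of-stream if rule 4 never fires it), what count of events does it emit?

7

i=0 t=0 v=2: → [0,10); WM=−∞
i=1 t=1 v=5: → [0,10); WM=-1
i=2 t=4 v=7: → [4,14),[2,12),[0,10); WM=-1
i=3 t=17 v=2: → [16,26),[14,24),[12,22),[10,20),[8,18); WM=15; [0,10) fires=3 [2,12) fires=1 [4,14) fires=1
i=4 t=17 v=2: → [16,26),[14,24),[12,22),[10,20),[8,18); WM=15
i=5 t=25 v=2: → [24,34),[22,32),[20,30),[18,28),[16,26); WM=23; [8,18) fires=2 [10,20) fires=2 [12,22) fires=2
i=6 t=32 v=2: → [32,42),[30,40),[28,38),[26,36),[24,34); WM=23
i=7 t=11 v=7: DROP (t<23-3); WM=30; [14,24) fires=2 [16,26) fires=3 [18,28) fires=1 [20,30) fires=1
i=8 t=14 v=6: DROP (t<30-3); WM=30
i=9 t=33 v=5: → [32,42),[30,40),[28,38),[26,36),[24,34); WM=31
i=10 t=13 v=6: DROP (t<31-3); WM=31
i=11 t=39 v=2: → [38,48),[36,46),[34,44),[32,42),[30,40); WM=37; [22,32) fires=1 [24,34) fires=3 [26,36) fires=2
i=12 t=41 v=4: → [40,50),[38,48),[36,46),[34,44),[32,42); WM=37
i=13 t=41 v=6: → [40,50),[38,48),[36,46),[34,44),[32,42); WM=39; [28,38) fires=2
i=14 t=42 v=2: → [42,52),[40,50),[38,48),[36,46),[34,44); WM=39
i=15 t=37 v=9: → [36,46),[34,44),[32,42),[30,40),[28,38); WM=40; [30,40) fires=4
i=16 t=49 v=5: → [48,58),[46,56),[44,54),[42,52),[40,50); WM=40
i=17 t=40 v=2: → [40,50),[38,48),[36,46),[34,44),[32,42); WM=47; [32,42) fires=7 [34,44) fires=6 [36,46) fires=6
i=18 t=49 v=8: → [48,58),[46,56),[44,54),[42,52),[40,50); WM=47
i=19 t=56 v=4: → [56,66),[54,64),[52,62),[50,60),[48,58); WM=54; [38,48) fires=5 [40,50) fires=6 [42,52) fires=3 [44,54) fires=2
i=20 t=51 v=7: → [50,60),[48,58),[46,56),[44,54),[42,52); WM=54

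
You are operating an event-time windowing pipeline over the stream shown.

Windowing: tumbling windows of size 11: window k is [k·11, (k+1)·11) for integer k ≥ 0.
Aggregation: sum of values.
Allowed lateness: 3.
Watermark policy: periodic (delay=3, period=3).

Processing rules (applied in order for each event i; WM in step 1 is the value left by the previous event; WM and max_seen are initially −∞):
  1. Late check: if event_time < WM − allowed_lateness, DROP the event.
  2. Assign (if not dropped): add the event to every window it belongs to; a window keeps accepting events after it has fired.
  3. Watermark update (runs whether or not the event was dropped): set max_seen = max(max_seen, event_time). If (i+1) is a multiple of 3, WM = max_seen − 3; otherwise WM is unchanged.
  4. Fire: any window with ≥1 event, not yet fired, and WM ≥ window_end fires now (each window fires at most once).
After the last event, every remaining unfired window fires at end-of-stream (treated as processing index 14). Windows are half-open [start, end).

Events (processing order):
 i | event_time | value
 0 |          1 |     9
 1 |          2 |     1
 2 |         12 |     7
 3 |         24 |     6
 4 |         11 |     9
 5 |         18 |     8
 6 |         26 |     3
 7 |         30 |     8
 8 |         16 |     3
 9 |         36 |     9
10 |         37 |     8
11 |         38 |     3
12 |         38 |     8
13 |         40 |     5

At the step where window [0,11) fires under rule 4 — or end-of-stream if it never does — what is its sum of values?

10

i=0 t=1 v=9: → [0,11); WM=−∞
i=1 t=2 v=1: → [0,11); WM=−∞
i=2 t=12 v=7: → [11,22); WM=9
i=3 t=24 v=6: → [22,33); WM=9
i=4 t=11 v=9: → [11,22); WM=9
i=5 t=18 v=8: → [11,22); WM=21; [0,11) fires=10
i=6 t=26 v=3: → [22,33); WM=21
i=7 t=30 v=8: → [22,33); WM=21
i=8 t=16 v=3: DROP (t<21-3); WM=27; [11,22) fires=24
i=9 t=36 v=9: → [33,44); WM=27
i=10 t=37 v=8: → [33,44); WM=27
i=11 t=38 v=3: → [33,44); WM=35; [22,33) fires=17
i=12 t=38 v=8: → [33,44); WM=35
i=13 t=40 v=5: → [33,44); WM=35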